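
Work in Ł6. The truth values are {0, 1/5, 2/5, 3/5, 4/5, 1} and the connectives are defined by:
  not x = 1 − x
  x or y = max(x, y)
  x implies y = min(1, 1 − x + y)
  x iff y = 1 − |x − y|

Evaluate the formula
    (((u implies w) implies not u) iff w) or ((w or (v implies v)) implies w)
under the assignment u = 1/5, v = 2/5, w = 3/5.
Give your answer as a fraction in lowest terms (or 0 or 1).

u implies w = 1/5 implies 3/5 = 1
not u = not 1/5 = 4/5
(u implies w) implies not u = 1 implies 4/5 = 4/5
((u implies w) implies not u) iff w = 4/5 iff 3/5 = 4/5
v implies v = 2/5 implies 2/5 = 1
w or (v implies v) = 3/5 or 1 = 1
(w or (v implies v)) implies w = 1 implies 3/5 = 3/5
(((u implies w) implies not u) iff w) or ((w or (v implies v)) implies w) = 4/5 or 3/5 = 4/5

4/5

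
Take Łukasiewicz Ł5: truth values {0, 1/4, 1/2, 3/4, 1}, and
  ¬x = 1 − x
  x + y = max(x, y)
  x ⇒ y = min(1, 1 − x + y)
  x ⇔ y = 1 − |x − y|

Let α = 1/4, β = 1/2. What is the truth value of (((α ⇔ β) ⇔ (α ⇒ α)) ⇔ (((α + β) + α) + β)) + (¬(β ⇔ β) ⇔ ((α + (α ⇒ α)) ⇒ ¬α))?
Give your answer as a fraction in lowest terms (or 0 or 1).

α ⇔ β = 1/4 ⇔ 1/2 = 3/4
α ⇒ α = 1/4 ⇒ 1/4 = 1
(α ⇔ β) ⇔ (α ⇒ α) = 3/4 ⇔ 1 = 3/4
α + β = 1/4 + 1/2 = 1/2
(α + β) + α = 1/2 + 1/4 = 1/2
((α + β) + α) + β = 1/2 + 1/2 = 1/2
((α ⇔ β) ⇔ (α ⇒ α)) ⇔ (((α + β) + α) + β) = 3/4 ⇔ 1/2 = 3/4
β ⇔ β = 1/2 ⇔ 1/2 = 1
¬(β ⇔ β) = ¬1 = 0
α ⇒ α = 1/4 ⇒ 1/4 = 1
α + (α ⇒ α) = 1/4 + 1 = 1
¬α = ¬1/4 = 3/4
(α + (α ⇒ α)) ⇒ ¬α = 1 ⇒ 3/4 = 3/4
¬(β ⇔ β) ⇔ ((α + (α ⇒ α)) ⇒ ¬α) = 0 ⇔ 3/4 = 1/4
(((α ⇔ β) ⇔ (α ⇒ α)) ⇔ (((α + β) + α) + β)) + (¬(β ⇔ β) ⇔ ((α + (α ⇒ α)) ⇒ ¬α)) = 3/4 + 1/4 = 3/4

3/4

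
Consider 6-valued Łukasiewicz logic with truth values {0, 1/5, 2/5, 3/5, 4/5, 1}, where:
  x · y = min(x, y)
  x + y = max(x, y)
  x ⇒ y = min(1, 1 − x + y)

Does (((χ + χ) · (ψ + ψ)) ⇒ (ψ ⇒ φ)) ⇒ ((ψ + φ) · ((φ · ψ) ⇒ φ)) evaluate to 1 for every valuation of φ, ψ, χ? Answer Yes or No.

Counterexample: take φ = 0, ψ = 0, χ = 0.
χ + χ = 0 + 0 = 0
ψ + ψ = 0 + 0 = 0
(χ + χ) · (ψ + ψ) = 0 · 0 = 0
ψ ⇒ φ = 0 ⇒ 0 = 1
((χ + χ) · (ψ + ψ)) ⇒ (ψ ⇒ φ) = 0 ⇒ 1 = 1
ψ + φ = 0 + 0 = 0
φ · ψ = 0 · 0 = 0
(φ · ψ) ⇒ φ = 0 ⇒ 0 = 1
(ψ + φ) · ((φ · ψ) ⇒ φ) = 0 · 1 = 0
(((χ + χ) · (ψ + ψ)) ⇒ (ψ ⇒ φ)) ⇒ ((ψ + φ) · ((φ · ψ) ⇒ φ)) = 1 ⇒ 0 = 0
This gives 0 ≠ 1.

No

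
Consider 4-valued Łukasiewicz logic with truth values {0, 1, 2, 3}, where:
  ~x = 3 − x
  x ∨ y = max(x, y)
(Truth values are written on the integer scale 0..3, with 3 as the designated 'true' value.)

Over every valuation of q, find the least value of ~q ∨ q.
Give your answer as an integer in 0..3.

2

Take q = 1:
~q = ~1 = 2
~q ∨ q = 2 ∨ 1 = 2
No assignment yields a value below 2, so this is the minimum.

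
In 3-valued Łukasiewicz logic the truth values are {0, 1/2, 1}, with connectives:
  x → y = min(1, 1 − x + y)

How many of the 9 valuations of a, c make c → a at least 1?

6

a = 0, c = 0 ↦ 1  ≥
a = 0, c = 1/2 ↦ 1/2  <
a = 0, c = 1 ↦ 0  <
a = 1/2, c = 0 ↦ 1  ≥
a = 1/2, c = 1/2 ↦ 1  ≥
a = 1/2, c = 1 ↦ 1/2  <
a = 1, c = 0 ↦ 1  ≥
a = 1, c = 1/2 ↦ 1  ≥
a = 1, c = 1 ↦ 1  ≥
So 6 of the 9 assignments meet the threshold.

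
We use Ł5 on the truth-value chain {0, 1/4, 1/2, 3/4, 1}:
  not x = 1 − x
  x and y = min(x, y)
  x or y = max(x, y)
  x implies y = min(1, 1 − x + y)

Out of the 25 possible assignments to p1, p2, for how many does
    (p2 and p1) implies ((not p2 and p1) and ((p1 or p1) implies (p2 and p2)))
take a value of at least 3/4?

value 1: 18 assignments (counts)
value 3/4: 2 assignments (counts)
value 1/2: 3 assignments
value 1/4: 1 assignment
value 0: 1 assignment
So 20 of the 25 assignments meet the threshold.

20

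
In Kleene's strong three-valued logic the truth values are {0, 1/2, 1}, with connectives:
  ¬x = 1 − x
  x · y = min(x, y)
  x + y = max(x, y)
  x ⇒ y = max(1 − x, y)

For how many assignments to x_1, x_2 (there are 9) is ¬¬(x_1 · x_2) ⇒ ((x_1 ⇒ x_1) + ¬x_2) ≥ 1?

7

x_1 = 0, x_2 = 0 ↦ 1  ≥
x_1 = 0, x_2 = 1/2 ↦ 1  ≥
x_1 = 0, x_2 = 1 ↦ 1  ≥
x_1 = 1/2, x_2 = 0 ↦ 1  ≥
x_1 = 1/2, x_2 = 1/2 ↦ 1/2  <
x_1 = 1/2, x_2 = 1 ↦ 1/2  <
x_1 = 1, x_2 = 0 ↦ 1  ≥
x_1 = 1, x_2 = 1/2 ↦ 1  ≥
x_1 = 1, x_2 = 1 ↦ 1  ≥
So 7 of the 9 assignments meet the threshold.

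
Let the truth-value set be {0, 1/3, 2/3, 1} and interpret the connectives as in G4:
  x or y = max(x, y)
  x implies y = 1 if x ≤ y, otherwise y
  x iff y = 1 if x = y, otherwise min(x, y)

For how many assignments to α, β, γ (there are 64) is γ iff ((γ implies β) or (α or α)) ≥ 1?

10

value 1: 10 assignments (counts)
value 2/3: 15 assignments
value 1/3: 20 assignments
value 0: 19 assignments
So 10 of the 64 assignments meet the threshold.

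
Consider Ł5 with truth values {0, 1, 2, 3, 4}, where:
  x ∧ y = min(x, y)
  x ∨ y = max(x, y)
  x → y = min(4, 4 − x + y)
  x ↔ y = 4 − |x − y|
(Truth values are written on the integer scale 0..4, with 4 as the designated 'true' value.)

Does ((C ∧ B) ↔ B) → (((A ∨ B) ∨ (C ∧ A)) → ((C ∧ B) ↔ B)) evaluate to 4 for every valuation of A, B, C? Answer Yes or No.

Yes

At A = 1, B = 0, C = 1, for instance:
C ∧ B = 1 ∧ 0 = 0
(C ∧ B) ↔ B = 0 ↔ 0 = 4
A ∨ B = 1 ∨ 0 = 1
C ∧ A = 1 ∧ 1 = 1
(A ∨ B) ∨ (C ∧ A) = 1 ∨ 1 = 1
((A ∨ B) ∨ (C ∧ A)) → ((C ∧ B) ↔ B) = 1 → 4 = 4
((C ∧ B) ↔ B) → (((A ∨ B) ∨ (C ∧ A)) → ((C ∧ B) ↔ B)) = 4 → 4 = 4
and checking the remaining 124 assignments likewise gives ≥ 4 in every case.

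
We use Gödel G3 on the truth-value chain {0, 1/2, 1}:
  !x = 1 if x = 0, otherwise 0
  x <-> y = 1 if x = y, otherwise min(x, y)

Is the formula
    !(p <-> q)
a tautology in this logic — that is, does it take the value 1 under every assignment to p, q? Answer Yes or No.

Counterexample: take p = 0, q = 0.
p <-> q = 0 <-> 0 = 1
!(p <-> q) = !1 = 0
This gives 0 ≠ 1.

No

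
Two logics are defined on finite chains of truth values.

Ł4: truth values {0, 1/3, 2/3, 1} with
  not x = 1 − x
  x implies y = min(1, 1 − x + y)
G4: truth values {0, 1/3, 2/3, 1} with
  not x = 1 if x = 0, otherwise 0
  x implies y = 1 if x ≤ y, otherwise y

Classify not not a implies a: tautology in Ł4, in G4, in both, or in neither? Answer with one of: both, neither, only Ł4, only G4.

only Ł4

In Ł4: every assignment gives 1 — tautology.
In G4: at a = 1/3 the value is 1/3 — not a tautology.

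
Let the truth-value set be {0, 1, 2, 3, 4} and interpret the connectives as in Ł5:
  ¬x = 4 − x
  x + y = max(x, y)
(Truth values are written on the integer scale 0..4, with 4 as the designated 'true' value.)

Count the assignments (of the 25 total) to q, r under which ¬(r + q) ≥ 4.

1

value 4: 1 assignment (counts)
value 3: 3 assignments
value 2: 5 assignments
value 1: 7 assignments
value 0: 9 assignments
So 1 of the 25 assignments meets the threshold.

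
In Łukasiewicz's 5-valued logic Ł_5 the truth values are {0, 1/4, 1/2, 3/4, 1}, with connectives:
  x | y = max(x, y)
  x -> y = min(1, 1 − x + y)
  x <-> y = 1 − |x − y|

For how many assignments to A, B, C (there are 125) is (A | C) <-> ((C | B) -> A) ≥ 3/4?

value 1: 44 assignments (counts)
value 3/4: 39 assignments (counts)
value 1/2: 25 assignments
value 1/4: 11 assignments
value 0: 6 assignments
So 83 of the 125 assignments meet the threshold.

83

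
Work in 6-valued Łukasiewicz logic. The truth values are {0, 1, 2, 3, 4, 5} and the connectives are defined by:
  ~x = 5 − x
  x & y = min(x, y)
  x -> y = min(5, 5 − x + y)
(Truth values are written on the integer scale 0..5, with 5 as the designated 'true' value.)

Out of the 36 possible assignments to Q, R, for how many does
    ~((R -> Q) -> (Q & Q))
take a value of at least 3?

value 5: 1 assignment (counts)
value 4: 3 assignments (counts)
value 3: 5 assignments (counts)
value 2: 7 assignments
value 1: 9 assignments
value 0: 11 assignments
So 9 of the 36 assignments meet the threshold.

9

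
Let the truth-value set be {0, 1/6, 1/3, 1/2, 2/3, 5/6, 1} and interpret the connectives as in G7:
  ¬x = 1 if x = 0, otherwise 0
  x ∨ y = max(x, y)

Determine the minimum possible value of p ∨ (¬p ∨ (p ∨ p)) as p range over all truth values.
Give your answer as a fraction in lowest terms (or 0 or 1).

Take p = 1/6:
¬p = ¬1/6 = 0
p ∨ p = 1/6 ∨ 1/6 = 1/6
¬p ∨ (p ∨ p) = 0 ∨ 1/6 = 1/6
p ∨ (¬p ∨ (p ∨ p)) = 1/6 ∨ 1/6 = 1/6
No assignment yields a value below 1/6, so this is the minimum.

1/6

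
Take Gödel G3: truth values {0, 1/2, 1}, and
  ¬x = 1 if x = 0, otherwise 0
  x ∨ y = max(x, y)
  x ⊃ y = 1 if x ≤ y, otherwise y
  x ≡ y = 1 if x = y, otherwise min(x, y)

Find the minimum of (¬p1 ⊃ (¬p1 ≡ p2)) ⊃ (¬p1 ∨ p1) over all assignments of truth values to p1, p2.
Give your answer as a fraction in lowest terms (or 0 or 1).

Take p1 = 1/2, p2 = 0:
¬p1 = ¬1/2 = 0
¬p1 = ¬1/2 = 0
¬p1 ≡ p2 = 0 ≡ 0 = 1
¬p1 ⊃ (¬p1 ≡ p2) = 0 ⊃ 1 = 1
¬p1 = ¬1/2 = 0
¬p1 ∨ p1 = 0 ∨ 1/2 = 1/2
(¬p1 ⊃ (¬p1 ≡ p2)) ⊃ (¬p1 ∨ p1) = 1 ⊃ 1/2 = 1/2
No assignment yields a value below 1/2, so this is the minimum.

1/2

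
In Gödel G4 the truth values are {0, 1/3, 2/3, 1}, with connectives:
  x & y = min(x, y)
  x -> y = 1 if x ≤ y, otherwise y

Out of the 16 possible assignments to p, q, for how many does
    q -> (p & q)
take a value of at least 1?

10

p = 0, q = 0 ↦ 1  ≥
p = 0, q = 1/3 ↦ 0  <
p = 0, q = 2/3 ↦ 0  <
p = 0, q = 1 ↦ 0  <
p = 1/3, q = 0 ↦ 1  ≥
p = 1/3, q = 1/3 ↦ 1  ≥
p = 1/3, q = 2/3 ↦ 1/3  <
p = 1/3, q = 1 ↦ 1/3  <
p = 2/3, q = 0 ↦ 1  ≥
p = 2/3, q = 1/3 ↦ 1  ≥
p = 2/3, q = 2/3 ↦ 1  ≥
p = 2/3, q = 1 ↦ 2/3  <
p = 1, q = 0 ↦ 1  ≥
p = 1, q = 1/3 ↦ 1  ≥
p = 1, q = 2/3 ↦ 1  ≥
p = 1, q = 1 ↦ 1  ≥
So 10 of the 16 assignments meet the threshold.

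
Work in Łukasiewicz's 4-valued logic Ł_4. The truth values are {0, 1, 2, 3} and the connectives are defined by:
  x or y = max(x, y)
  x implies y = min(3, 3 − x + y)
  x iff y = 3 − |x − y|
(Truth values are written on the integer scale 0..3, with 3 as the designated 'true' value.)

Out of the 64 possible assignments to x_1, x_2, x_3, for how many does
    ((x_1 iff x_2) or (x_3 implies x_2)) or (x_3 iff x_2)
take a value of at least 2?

59

value 3: 46 assignments (counts)
value 2: 13 assignments (counts)
value 1: 4 assignments
value 0: 1 assignment
So 59 of the 64 assignments meet the threshold.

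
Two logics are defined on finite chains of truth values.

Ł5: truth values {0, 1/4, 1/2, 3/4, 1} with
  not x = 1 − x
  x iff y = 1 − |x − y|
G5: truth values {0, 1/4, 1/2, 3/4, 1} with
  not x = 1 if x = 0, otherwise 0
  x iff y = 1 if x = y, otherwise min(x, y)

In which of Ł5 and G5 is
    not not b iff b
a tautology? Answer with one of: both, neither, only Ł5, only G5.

only Ł5

In Ł5: every assignment gives 1 — tautology.
In G5: at b = 1/4 the value is 1/4 — not a tautology.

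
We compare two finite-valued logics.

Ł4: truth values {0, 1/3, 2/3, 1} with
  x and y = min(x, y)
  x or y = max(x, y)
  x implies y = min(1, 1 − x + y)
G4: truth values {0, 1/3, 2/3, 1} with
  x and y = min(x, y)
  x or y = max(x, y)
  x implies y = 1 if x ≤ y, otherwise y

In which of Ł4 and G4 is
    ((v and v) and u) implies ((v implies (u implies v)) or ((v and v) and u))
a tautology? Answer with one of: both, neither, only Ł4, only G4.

In Ł4: every assignment gives 1 — tautology.
In G4: every assignment gives 1 — tautology.

both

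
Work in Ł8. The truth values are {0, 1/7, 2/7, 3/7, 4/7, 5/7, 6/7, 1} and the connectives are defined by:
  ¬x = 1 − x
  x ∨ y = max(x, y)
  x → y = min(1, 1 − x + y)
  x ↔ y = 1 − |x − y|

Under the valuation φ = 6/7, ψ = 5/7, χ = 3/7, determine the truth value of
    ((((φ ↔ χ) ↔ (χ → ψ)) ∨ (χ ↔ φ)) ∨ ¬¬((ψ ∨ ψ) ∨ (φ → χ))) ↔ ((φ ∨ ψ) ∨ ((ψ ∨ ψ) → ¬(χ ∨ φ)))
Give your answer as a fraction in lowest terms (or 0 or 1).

6/7

φ ↔ χ = 6/7 ↔ 3/7 = 4/7
χ → ψ = 3/7 → 5/7 = 1
(φ ↔ χ) ↔ (χ → ψ) = 4/7 ↔ 1 = 4/7
χ ↔ φ = 3/7 ↔ 6/7 = 4/7
((φ ↔ χ) ↔ (χ → ψ)) ∨ (χ ↔ φ) = 4/7 ∨ 4/7 = 4/7
ψ ∨ ψ = 5/7 ∨ 5/7 = 5/7
φ → χ = 6/7 → 3/7 = 4/7
(ψ ∨ ψ) ∨ (φ → χ) = 5/7 ∨ 4/7 = 5/7
¬((ψ ∨ ψ) ∨ (φ → χ)) = ¬5/7 = 2/7
¬¬((ψ ∨ ψ) ∨ (φ → χ)) = ¬2/7 = 5/7
(((φ ↔ χ) ↔ (χ → ψ)) ∨ (χ ↔ φ)) ∨ ¬¬((ψ ∨ ψ) ∨ (φ → χ)) = 4/7 ∨ 5/7 = 5/7
φ ∨ ψ = 6/7 ∨ 5/7 = 6/7
ψ ∨ ψ = 5/7 ∨ 5/7 = 5/7
χ ∨ φ = 3/7 ∨ 6/7 = 6/7
¬(χ ∨ φ) = ¬6/7 = 1/7
(ψ ∨ ψ) → ¬(χ ∨ φ) = 5/7 → 1/7 = 3/7
(φ ∨ ψ) ∨ ((ψ ∨ ψ) → ¬(χ ∨ φ)) = 6/7 ∨ 3/7 = 6/7
((((φ ↔ χ) ↔ (χ → ψ)) ∨ (χ ↔ φ)) ∨ ¬¬((ψ ∨ ψ) ∨ (φ → χ))) ↔ ((φ ∨ ψ) ∨ ((ψ ∨ ψ) → ¬(χ ∨ φ))) = 5/7 ↔ 6/7 = 6/7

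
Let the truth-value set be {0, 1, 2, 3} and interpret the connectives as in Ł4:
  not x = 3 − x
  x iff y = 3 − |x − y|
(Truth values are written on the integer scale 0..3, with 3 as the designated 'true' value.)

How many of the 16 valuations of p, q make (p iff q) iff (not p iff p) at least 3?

p = 0, q = 0 ↦ 0  <
p = 0, q = 1 ↦ 1  <
p = 0, q = 2 ↦ 2  <
p = 0, q = 3 ↦ 3  ≥
p = 1, q = 0 ↦ 3  ≥
p = 1, q = 1 ↦ 2  <
p = 1, q = 2 ↦ 3  ≥
p = 1, q = 3 ↦ 2  <
p = 2, q = 0 ↦ 2  <
p = 2, q = 1 ↦ 3  ≥
p = 2, q = 2 ↦ 2  <
p = 2, q = 3 ↦ 3  ≥
p = 3, q = 0 ↦ 3  ≥
p = 3, q = 1 ↦ 2  <
p = 3, q = 2 ↦ 1  <
p = 3, q = 3 ↦ 0  <
So 6 of the 16 assignments meet the threshold.

6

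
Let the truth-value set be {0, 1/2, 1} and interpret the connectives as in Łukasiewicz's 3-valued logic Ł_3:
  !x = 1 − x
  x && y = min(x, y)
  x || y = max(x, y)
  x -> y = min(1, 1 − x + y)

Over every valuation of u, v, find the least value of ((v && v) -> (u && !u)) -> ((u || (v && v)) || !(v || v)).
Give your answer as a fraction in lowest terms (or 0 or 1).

Take u = 1/2, v = 1/2:
v && v = 1/2 && 1/2 = 1/2
!u = !1/2 = 1/2
u && !u = 1/2 && 1/2 = 1/2
(v && v) -> (u && !u) = 1/2 -> 1/2 = 1
v && v = 1/2 && 1/2 = 1/2
u || (v && v) = 1/2 || 1/2 = 1/2
v || v = 1/2 || 1/2 = 1/2
!(v || v) = !1/2 = 1/2
(u || (v && v)) || !(v || v) = 1/2 || 1/2 = 1/2
((v && v) -> (u && !u)) -> ((u || (v && v)) || !(v || v)) = 1 -> 1/2 = 1/2
No assignment yields a value below 1/2, so this is the minimum.

1/2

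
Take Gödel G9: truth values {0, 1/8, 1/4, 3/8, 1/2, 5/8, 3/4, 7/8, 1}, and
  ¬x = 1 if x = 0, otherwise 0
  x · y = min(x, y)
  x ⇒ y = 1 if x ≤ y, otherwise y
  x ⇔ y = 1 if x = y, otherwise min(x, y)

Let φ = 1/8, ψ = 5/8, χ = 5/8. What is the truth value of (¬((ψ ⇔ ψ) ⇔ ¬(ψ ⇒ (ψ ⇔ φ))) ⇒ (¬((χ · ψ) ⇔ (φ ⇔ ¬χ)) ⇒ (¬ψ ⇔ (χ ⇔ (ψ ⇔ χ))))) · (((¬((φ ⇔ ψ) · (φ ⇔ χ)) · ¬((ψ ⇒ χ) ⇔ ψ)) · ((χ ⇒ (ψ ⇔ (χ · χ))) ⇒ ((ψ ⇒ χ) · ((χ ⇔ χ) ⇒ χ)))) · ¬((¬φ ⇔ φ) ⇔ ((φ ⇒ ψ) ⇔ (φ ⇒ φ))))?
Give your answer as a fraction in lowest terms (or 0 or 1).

0

ψ ⇔ ψ = 5/8 ⇔ 5/8 = 1
ψ ⇔ φ = 5/8 ⇔ 1/8 = 1/8
ψ ⇒ (ψ ⇔ φ) = 5/8 ⇒ 1/8 = 1/8
¬(ψ ⇒ (ψ ⇔ φ)) = ¬1/8 = 0
(ψ ⇔ ψ) ⇔ ¬(ψ ⇒ (ψ ⇔ φ)) = 1 ⇔ 0 = 0
¬((ψ ⇔ ψ) ⇔ ¬(ψ ⇒ (ψ ⇔ φ))) = ¬0 = 1
χ · ψ = 5/8 · 5/8 = 5/8
¬χ = ¬5/8 = 0
φ ⇔ ¬χ = 1/8 ⇔ 0 = 0
(χ · ψ) ⇔ (φ ⇔ ¬χ) = 5/8 ⇔ 0 = 0
¬((χ · ψ) ⇔ (φ ⇔ ¬χ)) = ¬0 = 1
¬ψ = ¬5/8 = 0
ψ ⇔ χ = 5/8 ⇔ 5/8 = 1
χ ⇔ (ψ ⇔ χ) = 5/8 ⇔ 1 = 5/8
¬ψ ⇔ (χ ⇔ (ψ ⇔ χ)) = 0 ⇔ 5/8 = 0
¬((χ · ψ) ⇔ (φ ⇔ ¬χ)) ⇒ (¬ψ ⇔ (χ ⇔ (ψ ⇔ χ))) = 1 ⇒ 0 = 0
¬((ψ ⇔ ψ) ⇔ ¬(ψ ⇒ (ψ ⇔ φ))) ⇒ (¬((χ · ψ) ⇔ (φ ⇔ ¬χ)) ⇒ (¬ψ ⇔ (χ ⇔ (ψ ⇔ χ)))) = 1 ⇒ 0 = 0
φ ⇔ ψ = 1/8 ⇔ 5/8 = 1/8
φ ⇔ χ = 1/8 ⇔ 5/8 = 1/8
(φ ⇔ ψ) · (φ ⇔ χ) = 1/8 · 1/8 = 1/8
¬((φ ⇔ ψ) · (φ ⇔ χ)) = ¬1/8 = 0
ψ ⇒ χ = 5/8 ⇒ 5/8 = 1
(ψ ⇒ χ) ⇔ ψ = 1 ⇔ 5/8 = 5/8
¬((ψ ⇒ χ) ⇔ ψ) = ¬5/8 = 0
¬((φ ⇔ ψ) · (φ ⇔ χ)) · ¬((ψ ⇒ χ) ⇔ ψ) = 0 · 0 = 0
χ · χ = 5/8 · 5/8 = 5/8
ψ ⇔ (χ · χ) = 5/8 ⇔ 5/8 = 1
χ ⇒ (ψ ⇔ (χ · χ)) = 5/8 ⇒ 1 = 1
ψ ⇒ χ = 5/8 ⇒ 5/8 = 1
χ ⇔ χ = 5/8 ⇔ 5/8 = 1
(χ ⇔ χ) ⇒ χ = 1 ⇒ 5/8 = 5/8
(ψ ⇒ χ) · ((χ ⇔ χ) ⇒ χ) = 1 · 5/8 = 5/8
(χ ⇒ (ψ ⇔ (χ · χ))) ⇒ ((ψ ⇒ χ) · ((χ ⇔ χ) ⇒ χ)) = 1 ⇒ 5/8 = 5/8
(¬((φ ⇔ ψ) · (φ ⇔ χ)) · ¬((ψ ⇒ χ) ⇔ ψ)) · ((χ ⇒ (ψ ⇔ (χ · χ))) ⇒ ((ψ ⇒ χ) · ((χ ⇔ χ) ⇒ χ))) = 0 · 5/8 = 0
¬φ = ¬1/8 = 0
¬φ ⇔ φ = 0 ⇔ 1/8 = 0
φ ⇒ ψ = 1/8 ⇒ 5/8 = 1
φ ⇒ φ = 1/8 ⇒ 1/8 = 1
(φ ⇒ ψ) ⇔ (φ ⇒ φ) = 1 ⇔ 1 = 1
(¬φ ⇔ φ) ⇔ ((φ ⇒ ψ) ⇔ (φ ⇒ φ)) = 0 ⇔ 1 = 0
¬((¬φ ⇔ φ) ⇔ ((φ ⇒ ψ) ⇔ (φ ⇒ φ))) = ¬0 = 1
((¬((φ ⇔ ψ) · (φ ⇔ χ)) · ¬((ψ ⇒ χ) ⇔ ψ)) · ((χ ⇒ (ψ ⇔ (χ · χ))) ⇒ ((ψ ⇒ χ) · ((χ ⇔ χ) ⇒ χ)))) · ¬((¬φ ⇔ φ) ⇔ ((φ ⇒ ψ) ⇔ (φ ⇒ φ))) = 0 · 1 = 0
(¬((ψ ⇔ ψ) ⇔ ¬(ψ ⇒ (ψ ⇔ φ))) ⇒ (¬((χ · ψ) ⇔ (φ ⇔ ¬χ)) ⇒ (¬ψ ⇔ (χ ⇔ (ψ ⇔ χ))))) · (((¬((φ ⇔ ψ) · (φ ⇔ χ)) · ¬((ψ ⇒ χ) ⇔ ψ)) · ((χ ⇒ (ψ ⇔ (χ · χ))) ⇒ ((ψ ⇒ χ) · ((χ ⇔ χ) ⇒ χ)))) · ¬((¬φ ⇔ φ) ⇔ ((φ ⇒ ψ) ⇔ (φ ⇒ φ)))) = 0 · 0 = 0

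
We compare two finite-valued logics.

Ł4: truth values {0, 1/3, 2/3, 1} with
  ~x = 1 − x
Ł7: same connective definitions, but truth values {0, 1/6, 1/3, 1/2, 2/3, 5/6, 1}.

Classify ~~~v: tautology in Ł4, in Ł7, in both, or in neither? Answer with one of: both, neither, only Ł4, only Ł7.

neither

In Ł4: at v = 1/3 the value is 2/3 — not a tautology.
In Ł7: at v = 1/6 the value is 5/6 — not a tautology.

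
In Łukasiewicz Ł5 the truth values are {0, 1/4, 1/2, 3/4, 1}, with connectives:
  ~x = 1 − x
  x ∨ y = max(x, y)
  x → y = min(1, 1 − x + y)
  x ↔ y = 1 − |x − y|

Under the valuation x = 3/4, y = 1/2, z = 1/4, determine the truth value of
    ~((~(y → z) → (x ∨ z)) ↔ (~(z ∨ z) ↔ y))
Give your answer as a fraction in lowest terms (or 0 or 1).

1/4

y → z = 1/2 → 1/4 = 3/4
~(y → z) = ~3/4 = 1/4
x ∨ z = 3/4 ∨ 1/4 = 3/4
~(y → z) → (x ∨ z) = 1/4 → 3/4 = 1
z ∨ z = 1/4 ∨ 1/4 = 1/4
~(z ∨ z) = ~1/4 = 3/4
~(z ∨ z) ↔ y = 3/4 ↔ 1/2 = 3/4
(~(y → z) → (x ∨ z)) ↔ (~(z ∨ z) ↔ y) = 1 ↔ 3/4 = 3/4
~((~(y → z) → (x ∨ z)) ↔ (~(z ∨ z) ↔ y)) = ~3/4 = 1/4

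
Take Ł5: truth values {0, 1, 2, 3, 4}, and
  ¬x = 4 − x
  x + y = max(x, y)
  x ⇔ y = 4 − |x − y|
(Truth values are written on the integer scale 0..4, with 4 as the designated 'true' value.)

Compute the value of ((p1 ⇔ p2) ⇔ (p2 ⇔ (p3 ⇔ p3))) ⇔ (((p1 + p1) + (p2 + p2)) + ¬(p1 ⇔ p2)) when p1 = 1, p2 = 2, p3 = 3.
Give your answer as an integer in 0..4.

p1 ⇔ p2 = 1 ⇔ 2 = 3
p3 ⇔ p3 = 3 ⇔ 3 = 4
p2 ⇔ (p3 ⇔ p3) = 2 ⇔ 4 = 2
(p1 ⇔ p2) ⇔ (p2 ⇔ (p3 ⇔ p3)) = 3 ⇔ 2 = 3
p1 + p1 = 1 + 1 = 1
p2 + p2 = 2 + 2 = 2
(p1 + p1) + (p2 + p2) = 1 + 2 = 2
p1 ⇔ p2 = 1 ⇔ 2 = 3
¬(p1 ⇔ p2) = ¬3 = 1
((p1 + p1) + (p2 + p2)) + ¬(p1 ⇔ p2) = 2 + 1 = 2
((p1 ⇔ p2) ⇔ (p2 ⇔ (p3 ⇔ p3))) ⇔ (((p1 + p1) + (p2 + p2)) + ¬(p1 ⇔ p2)) = 3 ⇔ 2 = 3

3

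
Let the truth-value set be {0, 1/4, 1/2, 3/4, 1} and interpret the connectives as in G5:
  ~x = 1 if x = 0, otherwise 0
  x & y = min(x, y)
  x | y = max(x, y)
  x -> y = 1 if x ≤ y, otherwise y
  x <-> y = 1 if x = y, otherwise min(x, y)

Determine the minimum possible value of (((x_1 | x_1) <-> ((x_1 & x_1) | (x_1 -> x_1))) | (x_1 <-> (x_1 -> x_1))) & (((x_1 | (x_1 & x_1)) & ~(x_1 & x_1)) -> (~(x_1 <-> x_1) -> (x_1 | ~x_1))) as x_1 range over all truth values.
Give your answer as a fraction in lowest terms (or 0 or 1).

Take x_1 = 0:
x_1 | x_1 = 0 | 0 = 0
x_1 & x_1 = 0 & 0 = 0
x_1 -> x_1 = 0 -> 0 = 1
(x_1 & x_1) | (x_1 -> x_1) = 0 | 1 = 1
(x_1 | x_1) <-> ((x_1 & x_1) | (x_1 -> x_1)) = 0 <-> 1 = 0
x_1 -> x_1 = 0 -> 0 = 1
x_1 <-> (x_1 -> x_1) = 0 <-> 1 = 0
((x_1 | x_1) <-> ((x_1 & x_1) | (x_1 -> x_1))) | (x_1 <-> (x_1 -> x_1)) = 0 | 0 = 0
x_1 & x_1 = 0 & 0 = 0
x_1 | (x_1 & x_1) = 0 | 0 = 0
x_1 & x_1 = 0 & 0 = 0
~(x_1 & x_1) = ~0 = 1
(x_1 | (x_1 & x_1)) & ~(x_1 & x_1) = 0 & 1 = 0
x_1 <-> x_1 = 0 <-> 0 = 1
~(x_1 <-> x_1) = ~1 = 0
~x_1 = ~0 = 1
x_1 | ~x_1 = 0 | 1 = 1
~(x_1 <-> x_1) -> (x_1 | ~x_1) = 0 -> 1 = 1
((x_1 | (x_1 & x_1)) & ~(x_1 & x_1)) -> (~(x_1 <-> x_1) -> (x_1 | ~x_1)) = 0 -> 1 = 1
(((x_1 | x_1) <-> ((x_1 & x_1) | (x_1 -> x_1))) | (x_1 <-> (x_1 -> x_1))) & (((x_1 | (x_1 & x_1)) & ~(x_1 & x_1)) -> (~(x_1 <-> x_1) -> (x_1 | ~x_1))) = 0 & 1 = 0
No assignment yields a value below 0, so this is the minimum.

0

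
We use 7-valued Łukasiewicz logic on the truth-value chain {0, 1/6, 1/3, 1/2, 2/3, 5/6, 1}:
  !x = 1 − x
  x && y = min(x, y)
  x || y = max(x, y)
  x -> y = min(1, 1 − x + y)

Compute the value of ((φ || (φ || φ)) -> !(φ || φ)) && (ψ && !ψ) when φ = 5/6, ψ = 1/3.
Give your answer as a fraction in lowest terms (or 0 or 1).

1/3

φ || φ = 5/6 || 5/6 = 5/6
φ || (φ || φ) = 5/6 || 5/6 = 5/6
φ || φ = 5/6 || 5/6 = 5/6
!(φ || φ) = !5/6 = 1/6
(φ || (φ || φ)) -> !(φ || φ) = 5/6 -> 1/6 = 1/3
!ψ = !1/3 = 2/3
ψ && !ψ = 1/3 && 2/3 = 1/3
((φ || (φ || φ)) -> !(φ || φ)) && (ψ && !ψ) = 1/3 && 1/3 = 1/3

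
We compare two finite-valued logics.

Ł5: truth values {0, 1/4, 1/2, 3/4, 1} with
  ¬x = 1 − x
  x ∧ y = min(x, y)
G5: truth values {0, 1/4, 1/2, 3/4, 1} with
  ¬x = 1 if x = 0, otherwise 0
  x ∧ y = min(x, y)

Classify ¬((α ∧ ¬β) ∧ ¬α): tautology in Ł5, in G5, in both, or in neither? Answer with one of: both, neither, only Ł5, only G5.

only G5

In Ł5: at α = 1/4, β = 0 the value is 3/4 — not a tautology.
In G5: every assignment gives 1 — tautology.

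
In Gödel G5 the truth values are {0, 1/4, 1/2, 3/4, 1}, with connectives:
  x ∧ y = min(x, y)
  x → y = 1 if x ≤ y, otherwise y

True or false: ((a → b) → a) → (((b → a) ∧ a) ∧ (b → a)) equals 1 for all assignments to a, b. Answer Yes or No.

No

Counterexample: take a = 1/4, b = 0.
a → b = 1/4 → 0 = 0
(a → b) → a = 0 → 1/4 = 1
b → a = 0 → 1/4 = 1
(b → a) ∧ a = 1 ∧ 1/4 = 1/4
b → a = 0 → 1/4 = 1
((b → a) ∧ a) ∧ (b → a) = 1/4 ∧ 1 = 1/4
((a → b) → a) → (((b → a) ∧ a) ∧ (b → a)) = 1 → 1/4 = 1/4
This gives 1/4 ≠ 1.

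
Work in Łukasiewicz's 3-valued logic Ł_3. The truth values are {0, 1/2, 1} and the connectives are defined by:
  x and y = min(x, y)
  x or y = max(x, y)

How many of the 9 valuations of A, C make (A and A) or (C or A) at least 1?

5

A = 0, C = 0 ↦ 0  <
A = 0, C = 1/2 ↦ 1/2  <
A = 0, C = 1 ↦ 1  ≥
A = 1/2, C = 0 ↦ 1/2  <
A = 1/2, C = 1/2 ↦ 1/2  <
A = 1/2, C = 1 ↦ 1  ≥
A = 1, C = 0 ↦ 1  ≥
A = 1, C = 1/2 ↦ 1  ≥
A = 1, C = 1 ↦ 1  ≥
So 5 of the 9 assignments meet the threshold.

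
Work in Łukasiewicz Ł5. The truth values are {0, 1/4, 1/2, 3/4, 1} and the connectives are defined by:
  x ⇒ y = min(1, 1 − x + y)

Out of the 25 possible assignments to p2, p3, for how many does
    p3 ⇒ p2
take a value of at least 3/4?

value 1: 15 assignments (counts)
value 3/4: 4 assignments (counts)
value 1/2: 3 assignments
value 1/4: 2 assignments
value 0: 1 assignment
So 19 of the 25 assignments meet the threshold.

19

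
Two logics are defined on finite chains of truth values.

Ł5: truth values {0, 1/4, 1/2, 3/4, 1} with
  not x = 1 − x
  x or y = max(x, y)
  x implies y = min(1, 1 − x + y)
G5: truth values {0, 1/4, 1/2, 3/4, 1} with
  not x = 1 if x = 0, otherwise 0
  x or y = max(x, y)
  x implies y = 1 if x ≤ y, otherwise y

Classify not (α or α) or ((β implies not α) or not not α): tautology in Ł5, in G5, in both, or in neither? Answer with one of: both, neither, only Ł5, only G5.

only G5

In Ł5: at α = 1/4, β = 1 the value is 3/4 — not a tautology.
In G5: every assignment gives 1 — tautology.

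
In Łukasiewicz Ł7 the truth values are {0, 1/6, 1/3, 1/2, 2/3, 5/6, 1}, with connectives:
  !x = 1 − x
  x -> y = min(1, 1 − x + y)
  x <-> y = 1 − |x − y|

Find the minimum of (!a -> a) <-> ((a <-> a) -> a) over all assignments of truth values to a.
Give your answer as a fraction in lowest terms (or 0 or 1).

1/2

Take a = 1/2:
!a = !1/2 = 1/2
!a -> a = 1/2 -> 1/2 = 1
a <-> a = 1/2 <-> 1/2 = 1
(a <-> a) -> a = 1 -> 1/2 = 1/2
(!a -> a) <-> ((a <-> a) -> a) = 1 <-> 1/2 = 1/2
No assignment yields a value below 1/2, so this is the minimum.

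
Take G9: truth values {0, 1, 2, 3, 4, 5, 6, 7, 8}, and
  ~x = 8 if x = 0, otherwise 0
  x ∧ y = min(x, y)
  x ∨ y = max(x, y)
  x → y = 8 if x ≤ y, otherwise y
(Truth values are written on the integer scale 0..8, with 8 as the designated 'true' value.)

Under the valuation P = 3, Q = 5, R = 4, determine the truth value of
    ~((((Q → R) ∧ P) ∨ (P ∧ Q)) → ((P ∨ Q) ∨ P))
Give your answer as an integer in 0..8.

0

Q → R = 5 → 4 = 4
(Q → R) ∧ P = 4 ∧ 3 = 3
P ∧ Q = 3 ∧ 5 = 3
((Q → R) ∧ P) ∨ (P ∧ Q) = 3 ∨ 3 = 3
P ∨ Q = 3 ∨ 5 = 5
(P ∨ Q) ∨ P = 5 ∨ 3 = 5
(((Q → R) ∧ P) ∨ (P ∧ Q)) → ((P ∨ Q) ∨ P) = 3 → 5 = 8
~((((Q → R) ∧ P) ∨ (P ∧ Q)) → ((P ∨ Q) ∨ P)) = ~8 = 0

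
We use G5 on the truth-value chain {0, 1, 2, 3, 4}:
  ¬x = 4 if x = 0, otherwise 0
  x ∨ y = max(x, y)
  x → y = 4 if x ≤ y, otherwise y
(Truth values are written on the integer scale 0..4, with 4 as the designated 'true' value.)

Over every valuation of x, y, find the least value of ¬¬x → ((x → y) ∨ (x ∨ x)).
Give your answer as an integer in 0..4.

1

Take x = 1, y = 0:
¬x = ¬1 = 0
¬¬x = ¬0 = 4
x → y = 1 → 0 = 0
x ∨ x = 1 ∨ 1 = 1
(x → y) ∨ (x ∨ x) = 0 ∨ 1 = 1
¬¬x → ((x → y) ∨ (x ∨ x)) = 4 → 1 = 1
No assignment yields a value below 1, so this is the minimum.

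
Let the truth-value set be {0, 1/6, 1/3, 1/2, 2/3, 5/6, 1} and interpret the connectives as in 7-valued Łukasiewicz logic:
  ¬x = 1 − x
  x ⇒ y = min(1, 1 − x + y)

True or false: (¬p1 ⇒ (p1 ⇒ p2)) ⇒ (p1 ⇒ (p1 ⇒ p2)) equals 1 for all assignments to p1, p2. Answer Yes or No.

No

Counterexample: take p1 = 2/3, p2 = 0.
¬p1 = ¬2/3 = 1/3
p1 ⇒ p2 = 2/3 ⇒ 0 = 1/3
¬p1 ⇒ (p1 ⇒ p2) = 1/3 ⇒ 1/3 = 1
p1 ⇒ p2 = 2/3 ⇒ 0 = 1/3
p1 ⇒ (p1 ⇒ p2) = 2/3 ⇒ 1/3 = 2/3
(¬p1 ⇒ (p1 ⇒ p2)) ⇒ (p1 ⇒ (p1 ⇒ p2)) = 1 ⇒ 2/3 = 2/3
This gives 2/3 ≠ 1.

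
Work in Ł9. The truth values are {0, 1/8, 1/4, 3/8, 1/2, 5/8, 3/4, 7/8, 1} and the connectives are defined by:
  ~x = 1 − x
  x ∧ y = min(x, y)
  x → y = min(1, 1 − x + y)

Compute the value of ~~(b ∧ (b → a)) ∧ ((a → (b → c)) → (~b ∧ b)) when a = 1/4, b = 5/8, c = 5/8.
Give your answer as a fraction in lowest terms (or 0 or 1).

b → a = 5/8 → 1/4 = 5/8
b ∧ (b → a) = 5/8 ∧ 5/8 = 5/8
~(b ∧ (b → a)) = ~5/8 = 3/8
~~(b ∧ (b → a)) = ~3/8 = 5/8
b → c = 5/8 → 5/8 = 1
a → (b → c) = 1/4 → 1 = 1
~b = ~5/8 = 3/8
~b ∧ b = 3/8 ∧ 5/8 = 3/8
(a → (b → c)) → (~b ∧ b) = 1 → 3/8 = 3/8
~~(b ∧ (b → a)) ∧ ((a → (b → c)) → (~b ∧ b)) = 5/8 ∧ 3/8 = 3/8

3/8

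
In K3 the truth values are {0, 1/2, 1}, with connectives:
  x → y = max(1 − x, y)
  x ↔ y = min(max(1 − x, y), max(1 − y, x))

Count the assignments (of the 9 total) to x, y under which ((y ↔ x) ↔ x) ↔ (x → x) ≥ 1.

2

x = 0, y = 0 ↦ 0  <
x = 0, y = 1/2 ↦ 1/2  <
x = 0, y = 1 ↦ 1  ≥
x = 1/2, y = 0 ↦ 1/2  <
x = 1/2, y = 1/2 ↦ 1/2  <
x = 1/2, y = 1 ↦ 1/2  <
x = 1, y = 0 ↦ 0  <
x = 1, y = 1/2 ↦ 1/2  <
x = 1, y = 1 ↦ 1  ≥
So 2 of the 9 assignments meet the threshold.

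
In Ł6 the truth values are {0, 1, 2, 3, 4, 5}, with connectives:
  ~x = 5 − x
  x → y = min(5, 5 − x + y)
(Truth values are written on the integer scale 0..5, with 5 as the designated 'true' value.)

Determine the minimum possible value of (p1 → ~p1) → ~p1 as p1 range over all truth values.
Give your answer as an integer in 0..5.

3

Take p1 = 2:
~p1 = ~2 = 3
p1 → ~p1 = 2 → 3 = 5
~p1 = ~2 = 3
(p1 → ~p1) → ~p1 = 5 → 3 = 3
No assignment yields a value below 3, so this is the minimum.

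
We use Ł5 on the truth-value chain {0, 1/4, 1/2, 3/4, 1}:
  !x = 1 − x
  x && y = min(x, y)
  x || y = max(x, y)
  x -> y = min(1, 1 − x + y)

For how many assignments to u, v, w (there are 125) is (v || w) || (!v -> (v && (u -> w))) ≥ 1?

value 1: 81 assignments (counts)
value 3/4: 13 assignments
value 1/2: 20 assignments
value 1/4: 6 assignments
value 0: 5 assignments
So 81 of the 125 assignments meet the threshold.

81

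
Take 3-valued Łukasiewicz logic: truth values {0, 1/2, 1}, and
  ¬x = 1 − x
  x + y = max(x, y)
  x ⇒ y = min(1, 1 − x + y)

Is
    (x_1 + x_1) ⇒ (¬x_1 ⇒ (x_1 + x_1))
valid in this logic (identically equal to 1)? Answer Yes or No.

x_1 = 0 ↦ 1
x_1 = 1/2 ↦ 1
x_1 = 1 ↦ 1
Every assignment gives a value ≥ 1.

Yes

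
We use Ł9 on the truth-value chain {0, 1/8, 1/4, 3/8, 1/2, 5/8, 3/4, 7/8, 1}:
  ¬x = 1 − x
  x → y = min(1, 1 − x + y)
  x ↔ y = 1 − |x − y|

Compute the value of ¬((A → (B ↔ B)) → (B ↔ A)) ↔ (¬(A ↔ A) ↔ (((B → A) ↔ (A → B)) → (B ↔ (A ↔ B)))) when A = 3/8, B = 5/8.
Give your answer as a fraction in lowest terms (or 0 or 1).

B ↔ B = 5/8 ↔ 5/8 = 1
A → (B ↔ B) = 3/8 → 1 = 1
B ↔ A = 5/8 ↔ 3/8 = 3/4
(A → (B ↔ B)) → (B ↔ A) = 1 → 3/4 = 3/4
¬((A → (B ↔ B)) → (B ↔ A)) = ¬3/4 = 1/4
A ↔ A = 3/8 ↔ 3/8 = 1
¬(A ↔ A) = ¬1 = 0
B → A = 5/8 → 3/8 = 3/4
A → B = 3/8 → 5/8 = 1
(B → A) ↔ (A → B) = 3/4 ↔ 1 = 3/4
A ↔ B = 3/8 ↔ 5/8 = 3/4
B ↔ (A ↔ B) = 5/8 ↔ 3/4 = 7/8
((B → A) ↔ (A → B)) → (B ↔ (A ↔ B)) = 3/4 → 7/8 = 1
¬(A ↔ A) ↔ (((B → A) ↔ (A → B)) → (B ↔ (A ↔ B))) = 0 ↔ 1 = 0
¬((A → (B ↔ B)) → (B ↔ A)) ↔ (¬(A ↔ A) ↔ (((B → A) ↔ (A → B)) → (B ↔ (A ↔ B)))) = 1/4 ↔ 0 = 3/4

3/4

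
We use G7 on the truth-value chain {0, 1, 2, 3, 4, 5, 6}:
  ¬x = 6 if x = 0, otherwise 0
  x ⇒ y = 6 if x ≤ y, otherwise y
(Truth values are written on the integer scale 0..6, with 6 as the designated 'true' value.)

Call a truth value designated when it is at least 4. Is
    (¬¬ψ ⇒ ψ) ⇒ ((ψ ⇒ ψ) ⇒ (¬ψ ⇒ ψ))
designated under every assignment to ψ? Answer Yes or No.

Counterexample: take ψ = 0.
¬ψ = ¬0 = 6
¬¬ψ = ¬6 = 0
¬¬ψ ⇒ ψ = 0 ⇒ 0 = 6
ψ ⇒ ψ = 0 ⇒ 0 = 6
¬ψ = ¬0 = 6
¬ψ ⇒ ψ = 6 ⇒ 0 = 0
(ψ ⇒ ψ) ⇒ (¬ψ ⇒ ψ) = 6 ⇒ 0 = 0
(¬¬ψ ⇒ ψ) ⇒ ((ψ ⇒ ψ) ⇒ (¬ψ ⇒ ψ)) = 6 ⇒ 0 = 0
This gives 0, which is below 4.

No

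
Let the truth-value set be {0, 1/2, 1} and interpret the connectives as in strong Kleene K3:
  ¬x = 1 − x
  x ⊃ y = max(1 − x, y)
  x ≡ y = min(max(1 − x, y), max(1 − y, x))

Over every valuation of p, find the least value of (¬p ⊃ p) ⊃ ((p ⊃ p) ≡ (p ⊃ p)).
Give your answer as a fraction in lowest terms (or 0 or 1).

1/2

Take p = 1/2:
¬p = ¬1/2 = 1/2
¬p ⊃ p = 1/2 ⊃ 1/2 = 1/2
p ⊃ p = 1/2 ⊃ 1/2 = 1/2
p ⊃ p = 1/2 ⊃ 1/2 = 1/2
(p ⊃ p) ≡ (p ⊃ p) = 1/2 ≡ 1/2 = 1/2
(¬p ⊃ p) ⊃ ((p ⊃ p) ≡ (p ⊃ p)) = 1/2 ⊃ 1/2 = 1/2
No assignment yields a value below 1/2, so this is the minimum.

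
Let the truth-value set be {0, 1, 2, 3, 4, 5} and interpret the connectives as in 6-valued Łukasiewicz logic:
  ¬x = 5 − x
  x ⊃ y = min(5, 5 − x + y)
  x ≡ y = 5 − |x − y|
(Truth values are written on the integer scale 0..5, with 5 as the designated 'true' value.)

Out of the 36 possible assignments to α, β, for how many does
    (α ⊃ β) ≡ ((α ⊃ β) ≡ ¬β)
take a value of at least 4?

value 5: 7 assignments (counts)
value 4: 8 assignments (counts)
value 3: 6 assignments
value 2: 4 assignments
value 1: 5 assignments
value 0: 6 assignments
So 15 of the 36 assignments meet the threshold.

15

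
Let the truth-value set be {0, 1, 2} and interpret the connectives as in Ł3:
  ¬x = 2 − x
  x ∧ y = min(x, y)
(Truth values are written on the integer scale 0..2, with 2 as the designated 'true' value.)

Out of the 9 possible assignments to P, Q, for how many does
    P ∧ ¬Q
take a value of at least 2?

P = 0, Q = 0 ↦ 0  <
P = 0, Q = 1 ↦ 0  <
P = 0, Q = 2 ↦ 0  <
P = 1, Q = 0 ↦ 1  <
P = 1, Q = 1 ↦ 1  <
P = 1, Q = 2 ↦ 0  <
P = 2, Q = 0 ↦ 2  ≥
P = 2, Q = 1 ↦ 1  <
P = 2, Q = 2 ↦ 0  <
So 1 of the 9 assignments meets the threshold.

1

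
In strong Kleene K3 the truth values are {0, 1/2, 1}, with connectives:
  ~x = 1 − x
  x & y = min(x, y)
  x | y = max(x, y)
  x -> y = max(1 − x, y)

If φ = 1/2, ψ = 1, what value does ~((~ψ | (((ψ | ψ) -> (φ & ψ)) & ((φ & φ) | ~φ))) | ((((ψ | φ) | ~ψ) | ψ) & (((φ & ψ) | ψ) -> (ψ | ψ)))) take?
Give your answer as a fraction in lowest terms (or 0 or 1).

~ψ = ~1 = 0
ψ | ψ = 1 | 1 = 1
φ & ψ = 1/2 & 1 = 1/2
(ψ | ψ) -> (φ & ψ) = 1 -> 1/2 = 1/2
φ & φ = 1/2 & 1/2 = 1/2
~φ = ~1/2 = 1/2
(φ & φ) | ~φ = 1/2 | 1/2 = 1/2
((ψ | ψ) -> (φ & ψ)) & ((φ & φ) | ~φ) = 1/2 & 1/2 = 1/2
~ψ | (((ψ | ψ) -> (φ & ψ)) & ((φ & φ) | ~φ)) = 0 | 1/2 = 1/2
ψ | φ = 1 | 1/2 = 1
~ψ = ~1 = 0
(ψ | φ) | ~ψ = 1 | 0 = 1
((ψ | φ) | ~ψ) | ψ = 1 | 1 = 1
φ & ψ = 1/2 & 1 = 1/2
(φ & ψ) | ψ = 1/2 | 1 = 1
ψ | ψ = 1 | 1 = 1
((φ & ψ) | ψ) -> (ψ | ψ) = 1 -> 1 = 1
(((ψ | φ) | ~ψ) | ψ) & (((φ & ψ) | ψ) -> (ψ | ψ)) = 1 & 1 = 1
(~ψ | (((ψ | ψ) -> (φ & ψ)) & ((φ & φ) | ~φ))) | ((((ψ | φ) | ~ψ) | ψ) & (((φ & ψ) | ψ) -> (ψ | ψ))) = 1/2 | 1 = 1
~((~ψ | (((ψ | ψ) -> (φ & ψ)) & ((φ & φ) | ~φ))) | ((((ψ | φ) | ~ψ) | ψ) & (((φ & ψ) | ψ) -> (ψ | ψ)))) = ~1 = 0

0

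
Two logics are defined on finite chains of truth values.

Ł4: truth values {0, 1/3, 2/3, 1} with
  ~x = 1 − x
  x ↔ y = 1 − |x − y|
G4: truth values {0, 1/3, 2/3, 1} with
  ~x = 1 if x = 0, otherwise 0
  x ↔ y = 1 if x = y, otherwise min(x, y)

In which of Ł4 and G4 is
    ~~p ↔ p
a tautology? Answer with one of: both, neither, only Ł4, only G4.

In Ł4: every assignment gives 1 — tautology.
In G4: at p = 1/3 the value is 1/3 — not a tautology.

only Ł4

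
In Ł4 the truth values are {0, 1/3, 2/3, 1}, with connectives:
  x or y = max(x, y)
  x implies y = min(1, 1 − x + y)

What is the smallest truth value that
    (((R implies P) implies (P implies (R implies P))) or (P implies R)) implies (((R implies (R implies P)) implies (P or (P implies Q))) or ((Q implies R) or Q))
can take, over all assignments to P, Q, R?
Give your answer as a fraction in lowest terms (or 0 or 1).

Take P = 2/3, Q = 1/3, R = 0:
R implies P = 0 implies 2/3 = 1
R implies P = 0 implies 2/3 = 1
P implies (R implies P) = 2/3 implies 1 = 1
(R implies P) implies (P implies (R implies P)) = 1 implies 1 = 1
P implies R = 2/3 implies 0 = 1/3
((R implies P) implies (P implies (R implies P))) or (P implies R) = 1 or 1/3 = 1
R implies P = 0 implies 2/3 = 1
R implies (R implies P) = 0 implies 1 = 1
P implies Q = 2/3 implies 1/3 = 2/3
P or (P implies Q) = 2/3 or 2/3 = 2/3
(R implies (R implies P)) implies (P or (P implies Q)) = 1 implies 2/3 = 2/3
Q implies R = 1/3 implies 0 = 2/3
(Q implies R) or Q = 2/3 or 1/3 = 2/3
((R implies (R implies P)) implies (P or (P implies Q))) or ((Q implies R) or Q) = 2/3 or 2/3 = 2/3
(((R implies P) implies (P implies (R implies P))) or (P implies R)) implies (((R implies (R implies P)) implies (P or (P implies Q))) or ((Q implies R) or Q)) = 1 implies 2/3 = 2/3
No assignment yields a value below 2/3, so this is the minimum.

2/3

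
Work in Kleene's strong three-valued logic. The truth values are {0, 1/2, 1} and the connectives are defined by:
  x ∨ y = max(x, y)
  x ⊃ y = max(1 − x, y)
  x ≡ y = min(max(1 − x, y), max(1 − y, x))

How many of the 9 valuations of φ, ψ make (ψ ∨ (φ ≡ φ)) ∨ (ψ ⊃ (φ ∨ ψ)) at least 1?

8

φ = 0, ψ = 0 ↦ 1  ≥
φ = 0, ψ = 1/2 ↦ 1  ≥
φ = 0, ψ = 1 ↦ 1  ≥
φ = 1/2, ψ = 0 ↦ 1  ≥
φ = 1/2, ψ = 1/2 ↦ 1/2  <
φ = 1/2, ψ = 1 ↦ 1  ≥
φ = 1, ψ = 0 ↦ 1  ≥
φ = 1, ψ = 1/2 ↦ 1  ≥
φ = 1, ψ = 1 ↦ 1  ≥
So 8 of the 9 assignments meet the threshold.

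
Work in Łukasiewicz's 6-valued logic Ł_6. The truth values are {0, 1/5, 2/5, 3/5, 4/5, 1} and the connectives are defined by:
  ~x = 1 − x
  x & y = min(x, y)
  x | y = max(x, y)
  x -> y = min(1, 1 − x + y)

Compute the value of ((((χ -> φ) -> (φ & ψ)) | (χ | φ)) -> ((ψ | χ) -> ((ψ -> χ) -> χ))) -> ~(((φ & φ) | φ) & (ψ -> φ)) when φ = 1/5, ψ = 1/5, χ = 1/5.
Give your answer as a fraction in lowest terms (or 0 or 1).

χ -> φ = 1/5 -> 1/5 = 1
φ & ψ = 1/5 & 1/5 = 1/5
(χ -> φ) -> (φ & ψ) = 1 -> 1/5 = 1/5
χ | φ = 1/5 | 1/5 = 1/5
((χ -> φ) -> (φ & ψ)) | (χ | φ) = 1/5 | 1/5 = 1/5
ψ | χ = 1/5 | 1/5 = 1/5
ψ -> χ = 1/5 -> 1/5 = 1
(ψ -> χ) -> χ = 1 -> 1/5 = 1/5
(ψ | χ) -> ((ψ -> χ) -> χ) = 1/5 -> 1/5 = 1
(((χ -> φ) -> (φ & ψ)) | (χ | φ)) -> ((ψ | χ) -> ((ψ -> χ) -> χ)) = 1/5 -> 1 = 1
φ & φ = 1/5 & 1/5 = 1/5
(φ & φ) | φ = 1/5 | 1/5 = 1/5
ψ -> φ = 1/5 -> 1/5 = 1
((φ & φ) | φ) & (ψ -> φ) = 1/5 & 1 = 1/5
~(((φ & φ) | φ) & (ψ -> φ)) = ~1/5 = 4/5
((((χ -> φ) -> (φ & ψ)) | (χ | φ)) -> ((ψ | χ) -> ((ψ -> χ) -> χ))) -> ~(((φ & φ) | φ) & (ψ -> φ)) = 1 -> 4/5 = 4/5

4/5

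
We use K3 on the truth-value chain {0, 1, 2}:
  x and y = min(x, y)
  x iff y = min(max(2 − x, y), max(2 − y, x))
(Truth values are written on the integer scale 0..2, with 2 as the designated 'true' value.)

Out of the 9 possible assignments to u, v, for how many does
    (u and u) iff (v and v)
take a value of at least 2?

u = 0, v = 0 ↦ 2  ≥
u = 0, v = 1 ↦ 1  <
u = 0, v = 2 ↦ 0  <
u = 1, v = 0 ↦ 1  <
u = 1, v = 1 ↦ 1  <
u = 1, v = 2 ↦ 1  <
u = 2, v = 0 ↦ 0  <
u = 2, v = 1 ↦ 1  <
u = 2, v = 2 ↦ 2  ≥
So 2 of the 9 assignments meet the threshold.

2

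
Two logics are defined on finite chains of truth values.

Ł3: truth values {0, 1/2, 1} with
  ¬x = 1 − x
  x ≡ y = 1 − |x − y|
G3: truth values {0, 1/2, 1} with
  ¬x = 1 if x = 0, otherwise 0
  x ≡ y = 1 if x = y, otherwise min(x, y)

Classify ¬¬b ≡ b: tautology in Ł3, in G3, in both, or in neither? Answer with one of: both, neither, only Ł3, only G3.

In Ł3: every assignment gives 1 — tautology.
In G3: at b = 1/2 the value is 1/2 — not a tautology.

only Ł3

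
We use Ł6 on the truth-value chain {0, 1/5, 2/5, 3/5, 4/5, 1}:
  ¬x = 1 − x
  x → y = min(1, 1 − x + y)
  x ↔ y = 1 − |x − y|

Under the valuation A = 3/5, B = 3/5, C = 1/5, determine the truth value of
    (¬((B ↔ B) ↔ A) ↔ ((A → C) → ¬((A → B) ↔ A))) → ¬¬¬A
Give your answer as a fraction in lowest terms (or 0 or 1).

4/5

B ↔ B = 3/5 ↔ 3/5 = 1
(B ↔ B) ↔ A = 1 ↔ 3/5 = 3/5
¬((B ↔ B) ↔ A) = ¬3/5 = 2/5
A → C = 3/5 → 1/5 = 3/5
A → B = 3/5 → 3/5 = 1
(A → B) ↔ A = 1 ↔ 3/5 = 3/5
¬((A → B) ↔ A) = ¬3/5 = 2/5
(A → C) → ¬((A → B) ↔ A) = 3/5 → 2/5 = 4/5
¬((B ↔ B) ↔ A) ↔ ((A → C) → ¬((A → B) ↔ A)) = 2/5 ↔ 4/5 = 3/5
¬A = ¬3/5 = 2/5
¬¬A = ¬2/5 = 3/5
¬¬¬A = ¬3/5 = 2/5
(¬((B ↔ B) ↔ A) ↔ ((A → C) → ¬((A → B) ↔ A))) → ¬¬¬A = 3/5 → 2/5 = 4/5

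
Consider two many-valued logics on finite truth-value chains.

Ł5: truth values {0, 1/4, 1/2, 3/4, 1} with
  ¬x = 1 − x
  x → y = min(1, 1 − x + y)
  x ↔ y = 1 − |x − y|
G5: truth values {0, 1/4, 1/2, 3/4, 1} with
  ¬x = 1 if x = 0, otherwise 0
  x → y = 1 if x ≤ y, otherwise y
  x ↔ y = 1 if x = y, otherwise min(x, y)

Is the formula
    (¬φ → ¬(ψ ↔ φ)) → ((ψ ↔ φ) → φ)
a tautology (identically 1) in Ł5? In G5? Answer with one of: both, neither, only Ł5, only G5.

In Ł5: every assignment gives 1 — tautology.
In G5: at φ = 1/4, ψ = 1/4 the value is 1/4 — not a tautology.

only Ł5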